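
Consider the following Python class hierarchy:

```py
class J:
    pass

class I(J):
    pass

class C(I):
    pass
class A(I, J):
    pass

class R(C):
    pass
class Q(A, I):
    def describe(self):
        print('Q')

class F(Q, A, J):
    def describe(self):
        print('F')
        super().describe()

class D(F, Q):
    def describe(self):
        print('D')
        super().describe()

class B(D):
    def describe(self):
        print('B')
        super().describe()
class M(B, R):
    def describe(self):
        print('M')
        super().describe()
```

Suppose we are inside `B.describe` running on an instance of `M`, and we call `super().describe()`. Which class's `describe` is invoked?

L[M] = M + merge(L[B], L[R], [B R])
  take B:  [B D F Q A I J object] + [R C I J object] + [B R]
  take D:  [D F Q A I J object] + [R C I J object] + [R]
  take F:  [F Q A I J object] + [R C I J object] + [R]
  take Q:  [Q A I J object] + [R C I J object] + [R]
  take A:  [A I J object] + [R C I J object] + [R]
  take R:  [I J object] + [R C I J object] + [R]
  take C:  [I J object] + [C I J object]
  take I:  [I J object] + [I J object]
  take J:  [J object] + [J object]
  take object:  [object] + [object]
MRO: M B D F Q A R C I J object
super() in B.describe on a M instance goes to the class after B in M's MRO: D.

D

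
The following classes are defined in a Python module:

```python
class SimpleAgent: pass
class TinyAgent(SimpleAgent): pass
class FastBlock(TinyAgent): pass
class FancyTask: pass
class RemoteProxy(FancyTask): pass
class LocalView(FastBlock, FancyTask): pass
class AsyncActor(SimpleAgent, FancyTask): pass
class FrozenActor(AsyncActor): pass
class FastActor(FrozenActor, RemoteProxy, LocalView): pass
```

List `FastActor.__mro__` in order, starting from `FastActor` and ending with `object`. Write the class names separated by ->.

L[FastActor] = FastActor + merge(L[FrozenActor], L[RemoteProxy], L[LocalView], [FrozenActor RemoteProxy LocalView])
  take FrozenActor:  [FrozenActor AsyncActor SimpleAgent FancyTask object] + [RemoteProxy FancyTask object] + [LocalView FastBlock TinyAgent SimpleAgent FancyTask object] + [FrozenActor RemoteProxy LocalView]
  take AsyncActor:  [AsyncActor SimpleAgent FancyTask object] + [RemoteProxy FancyTask object] + [LocalView FastBlock TinyAgent SimpleAgent FancyTask object] + [RemoteProxy LocalView]
  take RemoteProxy:  [SimpleAgent FancyTask object] + [RemoteProxy FancyTask object] + [LocalView FastBlock TinyAgent SimpleAgent FancyTask object] + [RemoteProxy LocalView]
  take LocalView:  [SimpleAgent FancyTask object] + [FancyTask object] + [LocalView FastBlock TinyAgent SimpleAgent FancyTask object] + [LocalView]
  take FastBlock:  [SimpleAgent FancyTask object] + [FancyTask object] + [FastBlock TinyAgent SimpleAgent FancyTask object]
  take TinyAgent:  [SimpleAgent FancyTask object] + [FancyTask object] + [TinyAgent SimpleAgent FancyTask object]
  take SimpleAgent:  [SimpleAgent FancyTask object] + [FancyTask object] + [SimpleAgent FancyTask object]
  take FancyTask:  [FancyTask object] + [FancyTask object] + [FancyTask object]
  take object:  [object] + [object] + [object]

FastActor -> FrozenActor -> AsyncActor -> RemoteProxy -> LocalView -> FastBlock -> TinyAgent -> SimpleAgent -> FancyTask -> object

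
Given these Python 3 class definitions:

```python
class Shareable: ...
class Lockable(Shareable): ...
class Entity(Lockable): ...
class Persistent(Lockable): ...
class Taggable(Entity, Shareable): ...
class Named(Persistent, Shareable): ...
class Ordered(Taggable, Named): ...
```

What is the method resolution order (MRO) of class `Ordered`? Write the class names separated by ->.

L[Ordered] = Ordered + merge(L[Taggable], L[Named], [Taggable Named])
  take Taggable:  [Taggable Entity Lockable Shareable object] + [Named Persistent Lockable Shareable object] + [Taggable Named]
  take Entity:  [Entity Lockable Shareable object] + [Named Persistent Lockable Shareable object] + [Named]
  take Named:  [Lockable Shareable object] + [Named Persistent Lockable Shareable object] + [Named]
  take Persistent:  [Lockable Shareable object] + [Persistent Lockable Shareable object]
  take Lockable:  [Lockable Shareable object] + [Lockable Shareable object]
  take Shareable:  [Shareable object] + [Shareable object]
  take object:  [object] + [object]

Ordered -> Taggable -> Entity -> Named -> Persistent -> Lockable -> Shareable -> object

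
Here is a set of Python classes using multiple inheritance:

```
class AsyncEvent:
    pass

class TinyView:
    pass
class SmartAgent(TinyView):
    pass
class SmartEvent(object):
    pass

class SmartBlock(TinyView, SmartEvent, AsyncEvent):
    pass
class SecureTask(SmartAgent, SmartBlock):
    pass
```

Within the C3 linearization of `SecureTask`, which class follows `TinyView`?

SmartEvent

L[SecureTask] = SecureTask + merge(L[SmartAgent], L[SmartBlock], [SmartAgent SmartBlock])
  take SmartAgent:  [SmartAgent TinyView object] + [SmartBlock TinyView SmartEvent AsyncEvent object] + [SmartAgent SmartBlock]
  take SmartBlock:  [TinyView object] + [SmartBlock TinyView SmartEvent AsyncEvent object] + [SmartBlock]
  take TinyView:  [TinyView object] + [TinyView SmartEvent AsyncEvent object]
  take SmartEvent:  [object] + [SmartEvent AsyncEvent object]
  take AsyncEvent:  [object] + [AsyncEvent object]
  take object:  [object] + [object]
MRO: SecureTask SmartAgent SmartBlock TinyView SmartEvent AsyncEvent object
TinyView is at position 3; next is SmartEvent.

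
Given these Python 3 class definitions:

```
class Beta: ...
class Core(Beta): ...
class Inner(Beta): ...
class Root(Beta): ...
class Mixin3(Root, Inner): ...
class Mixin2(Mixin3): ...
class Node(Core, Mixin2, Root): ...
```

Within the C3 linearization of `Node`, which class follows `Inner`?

Beta

L[Node] = Node + merge(L[Core], L[Mixin2], L[Root], [Core Mixin2 Root])
  take Core:  [Core Beta object] + [Mixin2 Mixin3 Root Inner Beta object] + [Root Beta object] + [Core Mixin2 Root]
  take Mixin2:  [Beta object] + [Mixin2 Mixin3 Root Inner Beta object] + [Root Beta object] + [Mixin2 Root]
  take Mixin3:  [Beta object] + [Mixin3 Root Inner Beta object] + [Root Beta object] + [Root]
  take Root:  [Beta object] + [Root Inner Beta object] + [Root Beta object] + [Root]
  take Inner:  [Beta object] + [Inner Beta object] + [Beta object]
  take Beta:  [Beta object] + [Beta object] + [Beta object]
  take object:  [object] + [object] + [object]
MRO: Node Core Mixin2 Mixin3 Root Inner Beta object
Inner is at position 5; next is Beta.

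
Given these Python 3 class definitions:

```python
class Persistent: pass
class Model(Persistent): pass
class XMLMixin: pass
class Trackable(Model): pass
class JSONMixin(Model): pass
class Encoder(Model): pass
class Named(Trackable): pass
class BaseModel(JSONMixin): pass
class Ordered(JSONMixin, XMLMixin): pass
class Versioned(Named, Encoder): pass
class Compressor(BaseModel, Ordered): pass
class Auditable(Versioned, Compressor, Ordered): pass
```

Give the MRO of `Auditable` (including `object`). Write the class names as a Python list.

[Auditable, Versioned, Named, Trackable, Encoder, Compressor, BaseModel, Ordered, JSONMixin, Model, Persistent, XMLMixin, object]

L[Auditable] = Auditable + merge(L[Versioned], L[Compressor], L[Ordered], [Versioned Compressor Ordered])
  take Versioned:  [Versioned Named Trackable Encoder Model Persistent object] + [Compressor BaseModel Ordered JSONMixin Model Persistent XMLMixin object] + [Ordered JSONMixin Model Persistent XMLMixin object] + [Versioned Compressor Ordered]
  take Named:  [Named Trackable Encoder Model Persistent object] + [Compressor BaseModel Ordered JSONMixin Model Persistent XMLMixin object] + [Ordered JSONMixin Model Persistent XMLMixin object] + [Compressor Ordered]
  take Trackable:  [Trackable Encoder Model Persistent object] + [Compressor BaseModel Ordered JSONMixin Model Persistent XMLMixin object] + [Ordered JSONMixin Model Persistent XMLMixin object] + [Compressor Ordered]
  take Encoder:  [Encoder Model Persistent object] + [Compressor BaseModel Ordered JSONMixin Model Persistent XMLMixin object] + [Ordered JSONMixin Model Persistent XMLMixin object] + [Compressor Ordered]
  take Compressor:  [Model Persistent object] + [Compressor BaseModel Ordered JSONMixin Model Persistent XMLMixin object] + [Ordered JSONMixin Model Persistent XMLMixin object] + [Compressor Ordered]
  take BaseModel:  [Model Persistent object] + [BaseModel Ordered JSONMixin Model Persistent XMLMixin object] + [Ordered JSONMixin Model Persistent XMLMixin object] + [Ordered]
  take Ordered:  [Model Persistent object] + [Ordered JSONMixin Model Persistent XMLMixin object] + [Ordered JSONMixin Model Persistent XMLMixin object] + [Ordered]
  take JSONMixin:  [Model Persistent object] + [JSONMixin Model Persistent XMLMixin object] + [JSONMixin Model Persistent XMLMixin object]
  take Model:  [Model Persistent object] + [Model Persistent XMLMixin object] + [Model Persistent XMLMixin object]
  take Persistent:  [Persistent object] + [Persistent XMLMixin object] + [Persistent XMLMixin object]
  take XMLMixin:  [object] + [XMLMixin object] + [XMLMixin object]
  take object:  [object] + [object] + [object]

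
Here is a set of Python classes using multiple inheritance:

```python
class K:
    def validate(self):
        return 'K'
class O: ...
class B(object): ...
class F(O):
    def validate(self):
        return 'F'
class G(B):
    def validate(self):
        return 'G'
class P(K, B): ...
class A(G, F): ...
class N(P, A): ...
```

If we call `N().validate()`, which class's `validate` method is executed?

L[N] = N + merge(L[P], L[A], [P A])
  take P:  [P K B object] + [A G B F O object] + [P A]
  take K:  [K B object] + [A G B F O object] + [A]
  take A:  [B object] + [A G B F O object] + [A]
  take G:  [B object] + [G B F O object]
  take B:  [B object] + [B F O object]
  take F:  [object] + [F O object]
  take O:  [object] + [O object]
  take object:  [object] + [object]
MRO: N P K A G B F O object
validate is defined in: F, G, K. First along the MRO is K.

K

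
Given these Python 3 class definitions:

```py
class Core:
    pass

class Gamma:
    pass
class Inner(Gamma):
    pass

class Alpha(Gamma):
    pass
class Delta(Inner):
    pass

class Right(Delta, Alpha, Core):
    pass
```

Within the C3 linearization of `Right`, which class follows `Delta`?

Inner

L[Right] = Right + merge(L[Delta], L[Alpha], L[Core], [Delta Alpha Core])
  take Delta:  [Delta Inner Gamma object] + [Alpha Gamma object] + [Core object] + [Delta Alpha Core]
  take Inner:  [Inner Gamma object] + [Alpha Gamma object] + [Core object] + [Alpha Core]
  take Alpha:  [Gamma object] + [Alpha Gamma object] + [Core object] + [Alpha Core]
  take Gamma:  [Gamma object] + [Gamma object] + [Core object] + [Core]
  take Core:  [object] + [object] + [Core object] + [Core]
  take object:  [object] + [object] + [object]
MRO: Right Delta Inner Alpha Gamma Core object
Delta is at position 1; next is Inner.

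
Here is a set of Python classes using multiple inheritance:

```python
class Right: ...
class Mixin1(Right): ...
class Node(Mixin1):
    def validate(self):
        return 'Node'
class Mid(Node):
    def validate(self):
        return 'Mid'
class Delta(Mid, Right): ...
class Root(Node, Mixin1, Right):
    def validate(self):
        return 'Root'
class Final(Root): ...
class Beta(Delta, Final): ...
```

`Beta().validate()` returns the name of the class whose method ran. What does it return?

L[Beta] = Beta + merge(L[Delta], L[Final], [Delta Final])
  take Delta:  [Delta Mid Node Mixin1 Right object] + [Final Root Node Mixin1 Right object] + [Delta Final]
  take Mid:  [Mid Node Mixin1 Right object] + [Final Root Node Mixin1 Right object] + [Final]
  take Final:  [Node Mixin1 Right object] + [Final Root Node Mixin1 Right object] + [Final]
  take Root:  [Node Mixin1 Right object] + [Root Node Mixin1 Right object]
  take Node:  [Node Mixin1 Right object] + [Node Mixin1 Right object]
  take Mixin1:  [Mixin1 Right object] + [Mixin1 Right object]
  take Right:  [Right object] + [Right object]
  take object:  [object] + [object]
MRO: Beta Delta Mid Final Root Node Mixin1 Right object
validate is defined in: Mid, Node, Root. First along the MRO is Mid.

Mid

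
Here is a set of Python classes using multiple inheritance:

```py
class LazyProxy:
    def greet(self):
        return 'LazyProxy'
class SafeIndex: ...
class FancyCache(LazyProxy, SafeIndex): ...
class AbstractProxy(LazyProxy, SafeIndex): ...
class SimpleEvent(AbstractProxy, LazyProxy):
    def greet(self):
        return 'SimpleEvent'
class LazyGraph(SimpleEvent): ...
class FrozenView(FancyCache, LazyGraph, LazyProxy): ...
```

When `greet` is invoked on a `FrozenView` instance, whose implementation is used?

L[FrozenView] = FrozenView + merge(L[FancyCache], L[LazyGraph], L[LazyProxy], [FancyCache LazyGraph LazyProxy])
  take FancyCache:  [FancyCache LazyProxy SafeIndex object] + [LazyGraph SimpleEvent AbstractProxy LazyProxy SafeIndex object] + [LazyProxy object] + [FancyCache LazyGraph LazyProxy]
  take LazyGraph:  [LazyProxy SafeIndex object] + [LazyGraph SimpleEvent AbstractProxy LazyProxy SafeIndex object] + [LazyProxy object] + [LazyGraph LazyProxy]
  take SimpleEvent:  [LazyProxy SafeIndex object] + [SimpleEvent AbstractProxy LazyProxy SafeIndex object] + [LazyProxy object] + [LazyProxy]
  take AbstractProxy:  [LazyProxy SafeIndex object] + [AbstractProxy LazyProxy SafeIndex object] + [LazyProxy object] + [LazyProxy]
  take LazyProxy:  [LazyProxy SafeIndex object] + [LazyProxy SafeIndex object] + [LazyProxy object] + [LazyProxy]
  take SafeIndex:  [SafeIndex object] + [SafeIndex object] + [object]
  take object:  [object] + [object] + [object]
MRO: FrozenView FancyCache LazyGraph SimpleEvent AbstractProxy LazyProxy SafeIndex object
greet is defined in: LazyProxy, SimpleEvent. First along the MRO is SimpleEvent.

SimpleEvent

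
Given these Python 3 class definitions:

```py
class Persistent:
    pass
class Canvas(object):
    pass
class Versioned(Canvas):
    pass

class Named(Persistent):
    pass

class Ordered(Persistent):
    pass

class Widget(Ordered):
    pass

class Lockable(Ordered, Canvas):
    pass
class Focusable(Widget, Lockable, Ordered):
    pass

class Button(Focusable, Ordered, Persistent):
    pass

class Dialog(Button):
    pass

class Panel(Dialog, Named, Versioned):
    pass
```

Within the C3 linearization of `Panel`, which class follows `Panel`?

L[Panel] = Panel + merge(L[Dialog], L[Named], L[Versioned], [Dialog Named Versioned])
  take Dialog:  [Dialog Button Focusable Widget Lockable Ordered Persistent Canvas object] + [Named Persistent object] + [Versioned Canvas object] + [Dialog Named Versioned]
  take Button:  [Button Focusable Widget Lockable Ordered Persistent Canvas object] + [Named Persistent object] + [Versioned Canvas object] + [Named Versioned]
  take Focusable:  [Focusable Widget Lockable Ordered Persistent Canvas object] + [Named Persistent object] + [Versioned Canvas object] + [Named Versioned]
  take Widget:  [Widget Lockable Ordered Persistent Canvas object] + [Named Persistent object] + [Versioned Canvas object] + [Named Versioned]
  take Lockable:  [Lockable Ordered Persistent Canvas object] + [Named Persistent object] + [Versioned Canvas object] + [Named Versioned]
  take Ordered:  [Ordered Persistent Canvas object] + [Named Persistent object] + [Versioned Canvas object] + [Named Versioned]
  take Named:  [Persistent Canvas object] + [Named Persistent object] + [Versioned Canvas object] + [Named Versioned]
  take Persistent:  [Persistent Canvas object] + [Persistent object] + [Versioned Canvas object] + [Versioned]
  take Versioned:  [Canvas object] + [object] + [Versioned Canvas object] + [Versioned]
  take Canvas:  [Canvas object] + [object] + [Canvas object]
  take object:  [object] + [object] + [object]
MRO: Panel Dialog Button Focusable Widget Lockable Ordered Named Persistent Versioned Canvas object
Panel is at position 0; next is Dialog.

Dialog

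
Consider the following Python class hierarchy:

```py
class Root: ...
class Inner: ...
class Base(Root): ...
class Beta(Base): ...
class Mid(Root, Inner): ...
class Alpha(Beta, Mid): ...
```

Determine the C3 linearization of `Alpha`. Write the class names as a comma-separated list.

L[Alpha] = Alpha + merge(L[Beta], L[Mid], [Beta Mid])
  take Beta:  [Beta Base Root object] + [Mid Root Inner object] + [Beta Mid]
  take Base:  [Base Root object] + [Mid Root Inner object] + [Mid]
  take Mid:  [Root object] + [Mid Root Inner object] + [Mid]
  take Root:  [Root object] + [Root Inner object]
  take Inner:  [object] + [Inner object]
  take object:  [object] + [object]

Alpha, Beta, Base, Mid, Root, Inner, object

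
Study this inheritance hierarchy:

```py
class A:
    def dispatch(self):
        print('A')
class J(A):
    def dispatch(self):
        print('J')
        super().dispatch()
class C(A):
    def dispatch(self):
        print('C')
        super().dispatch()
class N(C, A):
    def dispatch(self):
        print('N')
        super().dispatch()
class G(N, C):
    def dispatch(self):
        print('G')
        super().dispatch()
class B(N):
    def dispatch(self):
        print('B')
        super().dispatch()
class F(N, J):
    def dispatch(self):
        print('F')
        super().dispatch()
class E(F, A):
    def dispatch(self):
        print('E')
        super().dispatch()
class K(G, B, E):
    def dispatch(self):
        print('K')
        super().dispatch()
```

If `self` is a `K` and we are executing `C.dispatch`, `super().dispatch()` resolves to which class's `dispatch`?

J

L[K] = K + merge(L[G], L[B], L[E], [G B E])
  take G:  [G N C A object] + [B N C A object] + [E F N C J A object] + [G B E]
  take B:  [N C A object] + [B N C A object] + [E F N C J A object] + [B E]
  take E:  [N C A object] + [N C A object] + [E F N C J A object] + [E]
  take F:  [N C A object] + [N C A object] + [F N C J A object]
  take N:  [N C A object] + [N C A object] + [N C J A object]
  take C:  [C A object] + [C A object] + [C J A object]
  take J:  [A object] + [A object] + [J A object]
  take A:  [A object] + [A object] + [A object]
  take object:  [object] + [object] + [object]
MRO: K G B E F N C J A object
super() in C.dispatch on a K instance goes to the class after C in K's MRO: J.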